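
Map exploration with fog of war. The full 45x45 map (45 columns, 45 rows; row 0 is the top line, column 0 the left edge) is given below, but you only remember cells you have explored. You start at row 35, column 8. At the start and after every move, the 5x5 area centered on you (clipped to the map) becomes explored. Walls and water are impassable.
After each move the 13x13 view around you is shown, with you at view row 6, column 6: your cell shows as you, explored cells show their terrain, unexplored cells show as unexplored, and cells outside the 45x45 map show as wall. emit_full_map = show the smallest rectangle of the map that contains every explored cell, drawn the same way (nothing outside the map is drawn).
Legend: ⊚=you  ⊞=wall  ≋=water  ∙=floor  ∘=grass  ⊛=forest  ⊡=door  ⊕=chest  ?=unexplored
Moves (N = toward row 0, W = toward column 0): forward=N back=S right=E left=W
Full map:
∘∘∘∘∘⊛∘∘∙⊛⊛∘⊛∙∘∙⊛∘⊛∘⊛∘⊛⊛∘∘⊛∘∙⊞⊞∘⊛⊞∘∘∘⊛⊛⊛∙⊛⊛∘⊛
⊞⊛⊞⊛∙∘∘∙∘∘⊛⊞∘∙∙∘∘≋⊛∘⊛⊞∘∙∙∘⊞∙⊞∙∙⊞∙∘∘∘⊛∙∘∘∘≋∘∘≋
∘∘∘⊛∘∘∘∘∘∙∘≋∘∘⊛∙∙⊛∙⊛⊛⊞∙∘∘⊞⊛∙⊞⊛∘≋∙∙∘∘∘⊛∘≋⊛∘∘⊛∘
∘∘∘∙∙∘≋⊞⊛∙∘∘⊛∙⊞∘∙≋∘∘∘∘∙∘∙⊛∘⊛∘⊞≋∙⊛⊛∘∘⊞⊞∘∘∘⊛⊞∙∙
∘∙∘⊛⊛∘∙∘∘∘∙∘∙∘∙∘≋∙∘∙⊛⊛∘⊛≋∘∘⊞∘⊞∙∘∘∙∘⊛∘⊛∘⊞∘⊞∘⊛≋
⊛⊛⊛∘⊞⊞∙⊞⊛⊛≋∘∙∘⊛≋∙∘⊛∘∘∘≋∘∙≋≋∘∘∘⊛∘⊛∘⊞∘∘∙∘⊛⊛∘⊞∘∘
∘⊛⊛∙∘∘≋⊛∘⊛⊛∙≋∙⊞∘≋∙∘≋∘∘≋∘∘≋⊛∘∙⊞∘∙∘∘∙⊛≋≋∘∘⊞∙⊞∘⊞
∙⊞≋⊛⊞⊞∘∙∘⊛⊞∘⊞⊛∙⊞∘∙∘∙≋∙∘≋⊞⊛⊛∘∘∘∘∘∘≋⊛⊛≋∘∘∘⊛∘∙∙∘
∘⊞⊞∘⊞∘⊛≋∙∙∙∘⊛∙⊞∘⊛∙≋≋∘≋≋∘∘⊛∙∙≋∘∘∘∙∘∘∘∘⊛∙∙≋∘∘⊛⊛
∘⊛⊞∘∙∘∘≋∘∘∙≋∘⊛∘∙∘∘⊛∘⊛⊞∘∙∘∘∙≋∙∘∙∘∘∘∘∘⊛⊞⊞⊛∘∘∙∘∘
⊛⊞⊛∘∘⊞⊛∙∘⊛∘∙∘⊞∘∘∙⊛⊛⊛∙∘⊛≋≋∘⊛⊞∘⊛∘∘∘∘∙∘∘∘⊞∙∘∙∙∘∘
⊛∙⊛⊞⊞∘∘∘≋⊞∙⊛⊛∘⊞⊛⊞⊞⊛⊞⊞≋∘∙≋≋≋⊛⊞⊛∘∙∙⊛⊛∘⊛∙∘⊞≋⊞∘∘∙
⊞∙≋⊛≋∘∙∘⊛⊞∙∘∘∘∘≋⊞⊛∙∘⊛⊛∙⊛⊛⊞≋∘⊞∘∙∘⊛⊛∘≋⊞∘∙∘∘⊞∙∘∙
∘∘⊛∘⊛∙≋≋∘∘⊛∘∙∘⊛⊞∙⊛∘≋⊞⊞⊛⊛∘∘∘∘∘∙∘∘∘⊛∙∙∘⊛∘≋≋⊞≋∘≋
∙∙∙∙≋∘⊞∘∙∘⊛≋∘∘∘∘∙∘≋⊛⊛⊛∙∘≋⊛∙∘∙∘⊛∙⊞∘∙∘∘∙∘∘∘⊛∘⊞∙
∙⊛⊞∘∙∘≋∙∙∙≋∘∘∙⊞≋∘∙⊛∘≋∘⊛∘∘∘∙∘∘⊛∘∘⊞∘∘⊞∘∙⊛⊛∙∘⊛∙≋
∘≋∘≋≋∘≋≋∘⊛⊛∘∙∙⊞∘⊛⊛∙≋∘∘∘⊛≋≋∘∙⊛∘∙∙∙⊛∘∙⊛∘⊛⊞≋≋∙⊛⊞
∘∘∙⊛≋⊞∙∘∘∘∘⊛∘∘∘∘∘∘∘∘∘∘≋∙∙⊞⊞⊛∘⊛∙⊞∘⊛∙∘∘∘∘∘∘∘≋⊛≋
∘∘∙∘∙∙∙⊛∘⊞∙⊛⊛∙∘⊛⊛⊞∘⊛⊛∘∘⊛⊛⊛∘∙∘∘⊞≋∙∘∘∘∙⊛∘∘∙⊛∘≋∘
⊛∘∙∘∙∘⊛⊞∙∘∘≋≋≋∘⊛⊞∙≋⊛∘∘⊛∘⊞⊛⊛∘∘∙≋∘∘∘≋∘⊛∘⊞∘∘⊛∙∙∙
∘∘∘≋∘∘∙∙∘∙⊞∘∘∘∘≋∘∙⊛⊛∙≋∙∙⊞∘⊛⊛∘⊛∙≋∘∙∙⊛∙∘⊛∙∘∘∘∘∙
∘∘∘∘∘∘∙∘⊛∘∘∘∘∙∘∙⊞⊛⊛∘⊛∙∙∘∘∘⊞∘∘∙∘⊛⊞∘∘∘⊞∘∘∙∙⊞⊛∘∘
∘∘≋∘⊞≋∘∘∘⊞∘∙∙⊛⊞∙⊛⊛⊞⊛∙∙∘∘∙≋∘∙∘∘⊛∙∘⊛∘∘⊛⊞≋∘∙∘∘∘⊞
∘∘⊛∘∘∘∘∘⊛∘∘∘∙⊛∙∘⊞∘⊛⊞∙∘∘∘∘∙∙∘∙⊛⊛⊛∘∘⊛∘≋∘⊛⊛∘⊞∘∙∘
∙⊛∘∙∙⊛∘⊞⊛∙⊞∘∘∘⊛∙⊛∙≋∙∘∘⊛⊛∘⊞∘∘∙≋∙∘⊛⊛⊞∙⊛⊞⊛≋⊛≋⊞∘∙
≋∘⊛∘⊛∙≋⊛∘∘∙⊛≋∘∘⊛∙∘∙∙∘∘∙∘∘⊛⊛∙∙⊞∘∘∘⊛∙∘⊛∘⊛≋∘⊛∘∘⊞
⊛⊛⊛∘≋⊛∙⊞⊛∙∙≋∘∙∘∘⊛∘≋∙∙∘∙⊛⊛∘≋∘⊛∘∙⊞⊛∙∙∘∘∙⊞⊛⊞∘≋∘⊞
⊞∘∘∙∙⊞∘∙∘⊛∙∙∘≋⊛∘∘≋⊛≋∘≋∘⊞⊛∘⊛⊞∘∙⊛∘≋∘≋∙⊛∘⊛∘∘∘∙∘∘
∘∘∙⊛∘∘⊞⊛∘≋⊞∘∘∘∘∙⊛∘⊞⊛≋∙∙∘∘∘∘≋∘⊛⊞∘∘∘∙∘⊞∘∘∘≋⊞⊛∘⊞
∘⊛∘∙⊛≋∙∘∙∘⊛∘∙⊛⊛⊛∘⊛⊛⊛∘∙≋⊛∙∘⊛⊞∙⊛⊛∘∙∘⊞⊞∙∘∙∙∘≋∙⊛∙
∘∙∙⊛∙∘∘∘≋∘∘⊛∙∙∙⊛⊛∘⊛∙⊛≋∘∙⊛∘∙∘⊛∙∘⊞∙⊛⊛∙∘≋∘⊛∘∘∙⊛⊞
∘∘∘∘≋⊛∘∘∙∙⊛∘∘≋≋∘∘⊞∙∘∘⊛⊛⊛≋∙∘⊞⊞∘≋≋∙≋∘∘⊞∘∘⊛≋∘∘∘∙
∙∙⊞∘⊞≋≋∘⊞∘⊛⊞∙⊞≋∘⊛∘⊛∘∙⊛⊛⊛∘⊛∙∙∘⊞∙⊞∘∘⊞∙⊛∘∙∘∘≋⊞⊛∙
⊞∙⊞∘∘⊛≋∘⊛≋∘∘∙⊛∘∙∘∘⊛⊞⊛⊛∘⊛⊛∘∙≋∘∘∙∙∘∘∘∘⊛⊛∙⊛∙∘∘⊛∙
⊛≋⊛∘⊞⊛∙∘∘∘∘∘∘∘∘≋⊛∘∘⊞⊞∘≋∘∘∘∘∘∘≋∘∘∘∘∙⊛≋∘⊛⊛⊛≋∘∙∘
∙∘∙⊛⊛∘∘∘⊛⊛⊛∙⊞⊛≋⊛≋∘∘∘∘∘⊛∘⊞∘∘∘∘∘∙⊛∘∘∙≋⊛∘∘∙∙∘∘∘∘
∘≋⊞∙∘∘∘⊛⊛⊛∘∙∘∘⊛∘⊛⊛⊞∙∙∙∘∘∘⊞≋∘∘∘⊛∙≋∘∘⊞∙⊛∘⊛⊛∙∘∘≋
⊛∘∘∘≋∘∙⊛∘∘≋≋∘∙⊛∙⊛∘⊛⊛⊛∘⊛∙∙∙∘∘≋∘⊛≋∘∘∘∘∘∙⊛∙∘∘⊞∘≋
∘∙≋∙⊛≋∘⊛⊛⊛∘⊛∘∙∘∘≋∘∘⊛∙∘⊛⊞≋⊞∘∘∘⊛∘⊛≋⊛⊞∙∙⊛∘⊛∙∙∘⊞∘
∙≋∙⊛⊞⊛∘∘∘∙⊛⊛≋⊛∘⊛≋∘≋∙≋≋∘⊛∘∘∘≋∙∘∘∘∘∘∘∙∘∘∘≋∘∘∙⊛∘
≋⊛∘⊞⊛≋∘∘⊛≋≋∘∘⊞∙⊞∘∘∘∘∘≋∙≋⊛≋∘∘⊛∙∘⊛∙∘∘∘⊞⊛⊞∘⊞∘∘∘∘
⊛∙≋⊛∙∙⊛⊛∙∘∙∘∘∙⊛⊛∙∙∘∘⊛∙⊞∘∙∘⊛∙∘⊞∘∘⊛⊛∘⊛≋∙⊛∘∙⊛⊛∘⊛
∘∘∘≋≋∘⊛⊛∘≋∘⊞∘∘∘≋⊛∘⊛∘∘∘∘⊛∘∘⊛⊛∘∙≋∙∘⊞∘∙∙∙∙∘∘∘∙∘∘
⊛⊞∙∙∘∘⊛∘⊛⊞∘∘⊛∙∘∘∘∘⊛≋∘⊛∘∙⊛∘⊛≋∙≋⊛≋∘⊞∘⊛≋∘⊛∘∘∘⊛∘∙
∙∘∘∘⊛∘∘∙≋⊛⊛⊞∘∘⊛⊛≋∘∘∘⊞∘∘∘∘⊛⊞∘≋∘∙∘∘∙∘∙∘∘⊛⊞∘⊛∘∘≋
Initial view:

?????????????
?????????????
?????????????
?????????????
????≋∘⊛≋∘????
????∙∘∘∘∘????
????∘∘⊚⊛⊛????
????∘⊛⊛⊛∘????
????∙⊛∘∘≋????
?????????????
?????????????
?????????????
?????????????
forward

?????????????
?????????????
?????????????
?????????????
????≋∘⊞∘⊛????
????≋∘⊛≋∘????
????∙∘⊚∘∘????
????∘∘⊛⊛⊛????
????∘⊛⊛⊛∘????
????∙⊛∘∘≋????
?????????????
?????????????
?????????????

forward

?????????????
?????????????
?????????????
?????????????
????∘∘∙∙⊛????
????≋∘⊞∘⊛????
????≋∘⊚≋∘????
????∙∘∘∘∘????
????∘∘⊛⊛⊛????
????∘⊛⊛⊛∘????
????∙⊛∘∘≋????
?????????????
?????????????

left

?????????????
?????????????
?????????????
?????????????
????⊛∘∘∙∙⊛???
????≋≋∘⊞∘⊛???
????⊛≋⊚⊛≋∘???
????⊛∙∘∘∘∘???
????∘∘∘⊛⊛⊛???
?????∘⊛⊛⊛∘???
?????∙⊛∘∘≋???
?????????????
?????????????

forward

?????????????
?????????????
?????????????
?????????????
????∘∘∘≋∘????
????⊛∘∘∙∙⊛???
????≋≋⊚⊞∘⊛???
????⊛≋∘⊛≋∘???
????⊛∙∘∘∘∘???
????∘∘∘⊛⊛⊛???
?????∘⊛⊛⊛∘???
?????∙⊛∘∘≋???
?????????????

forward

?????????????
?????????????
?????????????
?????????????
????≋∙∘∙∘????
????∘∘∘≋∘????
????⊛∘⊚∙∙⊛???
????≋≋∘⊞∘⊛???
????⊛≋∘⊛≋∘???
????⊛∙∘∘∘∘???
????∘∘∘⊛⊛⊛???
?????∘⊛⊛⊛∘???
?????∙⊛∘∘≋???

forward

?????????????
?????????????
?????????????
?????????????
????∘⊞⊛∘≋????
????≋∙∘∙∘????
????∘∘⊚≋∘????
????⊛∘∘∙∙⊛???
????≋≋∘⊞∘⊛???
????⊛≋∘⊛≋∘???
????⊛∙∘∘∘∘???
????∘∘∘⊛⊛⊛???
?????∘⊛⊛⊛∘???

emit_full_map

∘⊞⊛∘≋?
≋∙∘∙∘?
∘∘⊚≋∘?
⊛∘∘∙∙⊛
≋≋∘⊞∘⊛
⊛≋∘⊛≋∘
⊛∙∘∘∘∘
∘∘∘⊛⊛⊛
?∘⊛⊛⊛∘
?∙⊛∘∘≋

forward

?????????????
?????????????
?????????????
?????????????
????⊞∘∙∘⊛????
????∘⊞⊛∘≋????
????≋∙⊚∙∘????
????∘∘∘≋∘????
????⊛∘∘∙∙⊛???
????≋≋∘⊞∘⊛???
????⊛≋∘⊛≋∘???
????⊛∙∘∘∘∘???
????∘∘∘⊛⊛⊛???

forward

?????????????
?????????????
?????????????
?????????????
????⊛∙⊞⊛∙????
????⊞∘∙∘⊛????
????∘⊞⊚∘≋????
????≋∙∘∙∘????
????∘∘∘≋∘????
????⊛∘∘∙∙⊛???
????≋≋∘⊞∘⊛???
????⊛≋∘⊛≋∘???
????⊛∙∘∘∘∘???

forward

?????????????
?????????????
?????????????
?????????????
????∙≋⊛∘∘????
????⊛∙⊞⊛∙????
????⊞∘⊚∘⊛????
????∘⊞⊛∘≋????
????≋∙∘∙∘????
????∘∘∘≋∘????
????⊛∘∘∙∙⊛???
????≋≋∘⊞∘⊛???
????⊛≋∘⊛≋∘???

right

?????????????
?????????????
?????????????
?????????????
???∙≋⊛∘∘∙????
???⊛∙⊞⊛∙∙????
???⊞∘∙⊚⊛∙????
???∘⊞⊛∘≋⊞????
???≋∙∘∙∘⊛????
???∘∘∘≋∘?????
???⊛∘∘∙∙⊛????
???≋≋∘⊞∘⊛????
???⊛≋∘⊛≋∘????

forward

?????????????
?????????????
?????????????
?????????????
????∘⊞⊛∙⊞????
???∙≋⊛∘∘∙????
???⊛∙⊞⊚∙∙????
???⊞∘∙∘⊛∙????
???∘⊞⊛∘≋⊞????
???≋∙∘∙∘⊛????
???∘∘∘≋∘?????
???⊛∘∘∙∙⊛????
???≋≋∘⊞∘⊛????

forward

?????????????
?????????????
?????????????
?????????????
????∘∘⊛∘∘????
????∘⊞⊛∙⊞????
???∙≋⊛⊚∘∙????
???⊛∙⊞⊛∙∙????
???⊞∘∙∘⊛∙????
???∘⊞⊛∘≋⊞????
???≋∙∘∙∘⊛????
???∘∘∘≋∘?????
???⊛∘∘∙∙⊛????

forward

?????????????
?????????????
?????????????
?????????????
????∘∘∘⊞∘????
????∘∘⊛∘∘????
????∘⊞⊚∙⊞????
???∙≋⊛∘∘∙????
???⊛∙⊞⊛∙∙????
???⊞∘∙∘⊛∙????
???∘⊞⊛∘≋⊞????
???≋∙∘∙∘⊛????
???∘∘∘≋∘?????

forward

?????????????
?????????????
?????????????
?????????????
????∙∘⊛∘∘????
????∘∘∘⊞∘????
????∘∘⊚∘∘????
????∘⊞⊛∙⊞????
???∙≋⊛∘∘∙????
???⊛∙⊞⊛∙∙????
???⊞∘∙∘⊛∙????
???∘⊞⊛∘≋⊞????
???≋∙∘∙∘⊛????

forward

?????????????
?????????????
?????????????
?????????????
????∙∙∘∙⊞????
????∙∘⊛∘∘????
????∘∘⊚⊞∘????
????∘∘⊛∘∘????
????∘⊞⊛∙⊞????
???∙≋⊛∘∘∙????
???⊛∙⊞⊛∙∙????
???⊞∘∙∘⊛∙????
???∘⊞⊛∘≋⊞????

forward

?????????????
?????????????
?????????????
?????????????
????⊛⊞∙∘∘????
????∙∙∘∙⊞????
????∙∘⊚∘∘????
????∘∘∘⊞∘????
????∘∘⊛∘∘????
????∘⊞⊛∙⊞????
???∙≋⊛∘∘∙????
???⊛∙⊞⊛∙∙????
???⊞∘∙∘⊛∙????

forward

?????????????
?????????????
?????????????
?????????????
????∙⊛∘⊞∙????
????⊛⊞∙∘∘????
????∙∙⊚∙⊞????
????∙∘⊛∘∘????
????∘∘∘⊞∘????
????∘∘⊛∘∘????
????∘⊞⊛∙⊞????
???∙≋⊛∘∘∙????
???⊛∙⊞⊛∙∙????

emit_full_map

?∙⊛∘⊞∙
?⊛⊞∙∘∘
?∙∙⊚∙⊞
?∙∘⊛∘∘
?∘∘∘⊞∘
?∘∘⊛∘∘
?∘⊞⊛∙⊞
∙≋⊛∘∘∙
⊛∙⊞⊛∙∙
⊞∘∙∘⊛∙
∘⊞⊛∘≋⊞
≋∙∘∙∘⊛
∘∘∘≋∘?
⊛∘∘∙∙⊛
≋≋∘⊞∘⊛
⊛≋∘⊛≋∘
⊛∙∘∘∘∘
∘∘∘⊛⊛⊛
?∘⊛⊛⊛∘
?∙⊛∘∘≋


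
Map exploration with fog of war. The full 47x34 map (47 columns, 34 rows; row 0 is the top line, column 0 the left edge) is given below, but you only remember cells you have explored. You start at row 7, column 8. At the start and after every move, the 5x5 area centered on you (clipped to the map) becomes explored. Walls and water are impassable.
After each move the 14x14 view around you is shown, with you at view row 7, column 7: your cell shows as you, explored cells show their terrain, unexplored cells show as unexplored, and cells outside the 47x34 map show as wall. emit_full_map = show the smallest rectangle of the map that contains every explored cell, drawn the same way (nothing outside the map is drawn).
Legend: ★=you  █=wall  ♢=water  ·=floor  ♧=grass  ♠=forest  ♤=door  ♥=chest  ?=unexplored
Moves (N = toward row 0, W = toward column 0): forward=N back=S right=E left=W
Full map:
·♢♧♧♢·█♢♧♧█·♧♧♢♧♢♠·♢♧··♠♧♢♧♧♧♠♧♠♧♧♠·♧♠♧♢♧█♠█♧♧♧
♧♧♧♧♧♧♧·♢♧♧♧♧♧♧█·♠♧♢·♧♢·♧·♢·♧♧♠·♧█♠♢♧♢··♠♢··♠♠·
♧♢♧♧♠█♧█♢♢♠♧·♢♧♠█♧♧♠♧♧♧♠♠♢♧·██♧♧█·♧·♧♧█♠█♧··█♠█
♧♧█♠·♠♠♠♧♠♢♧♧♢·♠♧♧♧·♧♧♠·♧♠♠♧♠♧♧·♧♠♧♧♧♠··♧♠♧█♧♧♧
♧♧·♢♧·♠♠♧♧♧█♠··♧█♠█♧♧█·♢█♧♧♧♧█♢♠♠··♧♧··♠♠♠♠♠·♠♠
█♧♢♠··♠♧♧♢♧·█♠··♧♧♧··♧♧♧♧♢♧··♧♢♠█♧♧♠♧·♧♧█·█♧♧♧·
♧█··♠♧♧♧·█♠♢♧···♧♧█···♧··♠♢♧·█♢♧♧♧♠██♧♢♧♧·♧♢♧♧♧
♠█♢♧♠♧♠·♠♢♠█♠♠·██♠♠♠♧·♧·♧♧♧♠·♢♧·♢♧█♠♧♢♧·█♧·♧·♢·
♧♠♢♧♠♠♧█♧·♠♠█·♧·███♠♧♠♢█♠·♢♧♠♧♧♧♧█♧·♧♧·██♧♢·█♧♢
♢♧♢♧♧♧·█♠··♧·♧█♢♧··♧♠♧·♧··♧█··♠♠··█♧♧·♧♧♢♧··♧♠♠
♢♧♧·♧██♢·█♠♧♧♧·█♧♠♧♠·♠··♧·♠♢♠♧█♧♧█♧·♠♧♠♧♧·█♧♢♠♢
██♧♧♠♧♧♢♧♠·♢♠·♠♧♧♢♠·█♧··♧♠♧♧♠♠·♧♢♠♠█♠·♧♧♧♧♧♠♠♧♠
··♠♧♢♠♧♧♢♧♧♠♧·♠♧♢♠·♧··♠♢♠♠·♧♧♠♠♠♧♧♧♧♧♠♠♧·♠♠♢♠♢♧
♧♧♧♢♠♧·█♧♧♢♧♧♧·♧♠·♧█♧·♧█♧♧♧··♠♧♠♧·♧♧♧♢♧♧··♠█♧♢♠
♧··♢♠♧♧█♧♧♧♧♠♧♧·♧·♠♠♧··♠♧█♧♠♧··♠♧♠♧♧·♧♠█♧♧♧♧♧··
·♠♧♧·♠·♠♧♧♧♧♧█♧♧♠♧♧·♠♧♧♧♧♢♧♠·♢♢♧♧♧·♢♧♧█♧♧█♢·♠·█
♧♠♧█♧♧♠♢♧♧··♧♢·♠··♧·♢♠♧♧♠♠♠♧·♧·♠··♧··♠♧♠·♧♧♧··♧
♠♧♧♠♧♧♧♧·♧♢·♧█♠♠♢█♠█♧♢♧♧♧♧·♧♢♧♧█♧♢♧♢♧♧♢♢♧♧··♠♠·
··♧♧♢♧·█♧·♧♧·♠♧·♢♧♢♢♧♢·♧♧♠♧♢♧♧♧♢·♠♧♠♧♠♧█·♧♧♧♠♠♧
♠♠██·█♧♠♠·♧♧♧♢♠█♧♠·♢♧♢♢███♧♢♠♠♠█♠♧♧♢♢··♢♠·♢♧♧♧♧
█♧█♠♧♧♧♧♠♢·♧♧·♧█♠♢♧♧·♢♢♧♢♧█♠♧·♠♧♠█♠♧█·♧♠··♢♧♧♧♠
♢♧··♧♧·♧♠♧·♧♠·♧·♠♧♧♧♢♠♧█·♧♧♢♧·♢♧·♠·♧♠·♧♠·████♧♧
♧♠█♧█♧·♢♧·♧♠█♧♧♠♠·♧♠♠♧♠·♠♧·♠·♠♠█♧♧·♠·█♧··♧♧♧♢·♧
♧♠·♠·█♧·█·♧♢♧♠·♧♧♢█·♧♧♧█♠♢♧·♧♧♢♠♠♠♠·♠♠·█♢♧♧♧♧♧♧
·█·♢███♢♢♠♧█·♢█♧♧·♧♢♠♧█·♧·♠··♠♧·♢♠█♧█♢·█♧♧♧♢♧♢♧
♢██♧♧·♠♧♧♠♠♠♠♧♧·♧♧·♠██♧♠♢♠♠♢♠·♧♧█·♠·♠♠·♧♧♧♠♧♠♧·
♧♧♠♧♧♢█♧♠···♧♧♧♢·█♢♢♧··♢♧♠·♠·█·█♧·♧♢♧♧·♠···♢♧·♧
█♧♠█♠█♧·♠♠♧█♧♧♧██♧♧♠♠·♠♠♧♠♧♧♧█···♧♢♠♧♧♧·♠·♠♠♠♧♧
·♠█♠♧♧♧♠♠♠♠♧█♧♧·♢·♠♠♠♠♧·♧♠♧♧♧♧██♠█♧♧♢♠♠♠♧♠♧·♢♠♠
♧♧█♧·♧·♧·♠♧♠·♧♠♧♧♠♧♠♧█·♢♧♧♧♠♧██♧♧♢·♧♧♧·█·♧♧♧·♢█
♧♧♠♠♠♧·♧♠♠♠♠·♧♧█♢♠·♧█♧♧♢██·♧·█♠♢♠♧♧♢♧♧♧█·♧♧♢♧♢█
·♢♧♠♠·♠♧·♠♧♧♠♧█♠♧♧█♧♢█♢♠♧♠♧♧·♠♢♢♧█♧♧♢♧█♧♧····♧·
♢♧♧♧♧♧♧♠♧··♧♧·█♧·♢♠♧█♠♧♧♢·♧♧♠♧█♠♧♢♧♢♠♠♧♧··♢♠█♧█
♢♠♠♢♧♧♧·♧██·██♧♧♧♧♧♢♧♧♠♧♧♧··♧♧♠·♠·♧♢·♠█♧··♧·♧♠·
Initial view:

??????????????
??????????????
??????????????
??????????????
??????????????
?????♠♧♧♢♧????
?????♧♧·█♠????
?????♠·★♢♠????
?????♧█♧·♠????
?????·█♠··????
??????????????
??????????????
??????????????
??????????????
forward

██████████████
??????????????
??????????????
??????????????
??????????????
?????♠♠♧♧♧????
?????♠♧♧♢♧????
?????♧♧★█♠????
?????♠·♠♢♠????
?????♧█♧·♠????
?????·█♠··????
??????????????
??????????????
??????????????

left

██████████████
??????????????
??????????????
??????????????
??????????????
?????·♠♠♧♧♧???
?????·♠♧♧♢♧???
?????♧♧★·█♠???
?????♧♠·♠♢♠???
?????♠♧█♧·♠???
??????·█♠··???
??????????????
??????????????
??????????????

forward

██████████████
██████████████
??????????????
??????????????
??????????????
?????♠♠♠♧♠????
?????·♠♠♧♧♧???
?????·♠★♧♢♧???
?????♧♧♧·█♠???
?????♧♠·♠♢♠???
?????♠♧█♧·♠???
??????·█♠··???
??????????????
??????????????

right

██████████████
██████████████
??????????????
??????????????
??????????????
????♠♠♠♧♠♢????
????·♠♠♧♧♧????
????·♠♧★♢♧????
????♧♧♧·█♠????
????♧♠·♠♢♠????
????♠♧█♧·♠????
?????·█♠··????
??????????????
??????????????

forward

██████████████
██████████████
██████████████
??????????????
??????????????
?????♧█♢♢♠????
????♠♠♠♧♠♢????
????·♠♠★♧♧????
????·♠♧♧♢♧????
????♧♧♧·█♠????
????♧♠·♠♢♠????
????♠♧█♧·♠????
?????·█♠··????
??????????????

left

██████████████
██████████████
██████████████
??????????????
??????????????
?????█♧█♢♢♠???
?????♠♠♠♧♠♢???
?????·♠★♧♧♧???
?????·♠♧♧♢♧???
?????♧♧♧·█♠???
?????♧♠·♠♢♠???
?????♠♧█♧·♠???
??????·█♠··???
??????????????

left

██████████████
██████████████
██████████████
█?????????????
█?????????????
█????♠█♧█♢♢♠??
█????·♠♠♠♧♠♢??
█????♧·★♠♧♧♧??
█????··♠♧♧♢♧??
█????♠♧♧♧·█♠??
█?????♧♠·♠♢♠??
█?????♠♧█♧·♠??
█??????·█♠··??
█?????????????

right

██████████████
██████████████
██████████████
??????????????
??????????????
????♠█♧█♢♢♠???
????·♠♠♠♧♠♢???
????♧·♠★♧♧♧???
????··♠♧♧♢♧???
????♠♧♧♧·█♠???
?????♧♠·♠♢♠???
?????♠♧█♧·♠???
??????·█♠··???
??????????????

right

██████████████
██████████████
██████████████
??????????????
??????????????
???♠█♧█♢♢♠????
???·♠♠♠♧♠♢????
???♧·♠♠★♧♧????
???··♠♧♧♢♧????
???♠♧♧♧·█♠????
????♧♠·♠♢♠????
????♠♧█♧·♠????
?????·█♠··????
??????????????

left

██████████████
██████████████
██████████████
??????????????
??????????????
????♠█♧█♢♢♠???
????·♠♠♠♧♠♢???
????♧·♠★♧♧♧???
????··♠♧♧♢♧???
????♠♧♧♧·█♠???
?????♧♠·♠♢♠???
?????♠♧█♧·♠???
??????·█♠··???
??????????????

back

██████████████
██████████████
??????????????
??????????????
????♠█♧█♢♢♠???
????·♠♠♠♧♠♢???
????♧·♠♠♧♧♧???
????··♠★♧♢♧???
????♠♧♧♧·█♠???
?????♧♠·♠♢♠???
?????♠♧█♧·♠???
??????·█♠··???
??????????????
??????????????


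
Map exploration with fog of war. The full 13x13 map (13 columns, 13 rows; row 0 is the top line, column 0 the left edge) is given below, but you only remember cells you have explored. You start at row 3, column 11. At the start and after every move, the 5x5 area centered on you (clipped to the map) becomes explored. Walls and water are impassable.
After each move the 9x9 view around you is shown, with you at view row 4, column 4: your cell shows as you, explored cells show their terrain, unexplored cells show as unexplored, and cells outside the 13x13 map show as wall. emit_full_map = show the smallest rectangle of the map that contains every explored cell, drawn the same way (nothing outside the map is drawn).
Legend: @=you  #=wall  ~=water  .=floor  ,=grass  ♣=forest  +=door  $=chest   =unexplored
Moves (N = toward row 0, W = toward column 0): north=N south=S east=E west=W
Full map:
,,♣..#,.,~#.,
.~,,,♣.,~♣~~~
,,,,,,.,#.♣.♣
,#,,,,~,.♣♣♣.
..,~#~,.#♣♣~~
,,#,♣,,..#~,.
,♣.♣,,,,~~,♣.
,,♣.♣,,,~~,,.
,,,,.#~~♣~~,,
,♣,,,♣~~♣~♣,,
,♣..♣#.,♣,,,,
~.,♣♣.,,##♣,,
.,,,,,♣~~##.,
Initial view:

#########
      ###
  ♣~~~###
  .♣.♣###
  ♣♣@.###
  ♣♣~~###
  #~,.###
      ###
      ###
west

#########
       ##
  ~♣~~~##
  #.♣.♣##
  .♣@♣.##
  #♣♣~~##
  .#~,.##
       ##
       ##

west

#########
        #
  ,~♣~~~#
  ,#.♣.♣#
  ,.@♣♣.#
  .#♣♣~~#
  ..#~,.#
        #
        #

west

#########
         
  .,~♣~~~
  .,#.♣.♣
  ~,@♣♣♣.
  ,.#♣♣~~
  ,..#~,.
         
         

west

#########
         
  ♣.,~♣~~
  ,.,#.♣.
  ,~@.♣♣♣
  ~,.#♣♣~
  ,,..#~,
         
         

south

         
  ♣.,~♣~~
  ,.,#.♣.
  ,~,.♣♣♣
  ~,@#♣♣~
  ,,..#~,
  ,,,~~  
         
         

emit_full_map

♣.,~♣~~~
,.,#.♣.♣
,~,.♣♣♣.
~,@#♣♣~~
,,..#~,.
,,,~~   

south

  ♣.,~♣~~
  ,.,#.♣.
  ,~,.♣♣♣
  ~,.#♣♣~
  ,,@.#~,
  ,,,~~  
  ,,,~~  
         
         

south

  ,.,#.♣.
  ,~,.♣♣♣
  ~,.#♣♣~
  ,,..#~,
  ,,@~~  
  ,,,~~  
  #~~♣~  
         
         

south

  ,~,.♣♣♣
  ~,.#♣♣~
  ,,..#~,
  ,,,~~  
  ,,@~~  
  #~~♣~  
  ♣~~♣~  
         
         

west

   ,~,.♣♣
   ~,.#♣♣
  ♣,,..#~
  ,,,,~~ 
  ♣,@,~~ 
  .#~~♣~ 
  ,♣~~♣~ 
         
         

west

    ,~,.♣
    ~,.#♣
  ,♣,,..#
  ♣,,,,~~
  .♣@,,~~
  ,.#~~♣~
  ,,♣~~♣~
         
         

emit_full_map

  ♣.,~♣~~~
  ,.,#.♣.♣
  ,~,.♣♣♣.
  ~,.#♣♣~~
,♣,,..#~,.
♣,,,,~~   
.♣@,,~~   
,.#~~♣~   
,,♣~~♣~   

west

     ,~,.
     ~,.#
  #,♣,,..
  .♣,,,,~
  ♣.@,,,~
  ,,.#~~♣
  ,,,♣~~♣
         
         

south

     ~,.#
  #,♣,,..
  .♣,,,,~
  ♣.♣,,,~
  ,,@#~~♣
  ,,,♣~~♣
  ..♣#.  
         
         

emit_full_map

   ♣.,~♣~~~
   ,.,#.♣.♣
   ,~,.♣♣♣.
   ~,.#♣♣~~
#,♣,,..#~,.
.♣,,,,~~   
♣.♣,,,~~   
,,@#~~♣~   
,,,♣~~♣~   
..♣#.      


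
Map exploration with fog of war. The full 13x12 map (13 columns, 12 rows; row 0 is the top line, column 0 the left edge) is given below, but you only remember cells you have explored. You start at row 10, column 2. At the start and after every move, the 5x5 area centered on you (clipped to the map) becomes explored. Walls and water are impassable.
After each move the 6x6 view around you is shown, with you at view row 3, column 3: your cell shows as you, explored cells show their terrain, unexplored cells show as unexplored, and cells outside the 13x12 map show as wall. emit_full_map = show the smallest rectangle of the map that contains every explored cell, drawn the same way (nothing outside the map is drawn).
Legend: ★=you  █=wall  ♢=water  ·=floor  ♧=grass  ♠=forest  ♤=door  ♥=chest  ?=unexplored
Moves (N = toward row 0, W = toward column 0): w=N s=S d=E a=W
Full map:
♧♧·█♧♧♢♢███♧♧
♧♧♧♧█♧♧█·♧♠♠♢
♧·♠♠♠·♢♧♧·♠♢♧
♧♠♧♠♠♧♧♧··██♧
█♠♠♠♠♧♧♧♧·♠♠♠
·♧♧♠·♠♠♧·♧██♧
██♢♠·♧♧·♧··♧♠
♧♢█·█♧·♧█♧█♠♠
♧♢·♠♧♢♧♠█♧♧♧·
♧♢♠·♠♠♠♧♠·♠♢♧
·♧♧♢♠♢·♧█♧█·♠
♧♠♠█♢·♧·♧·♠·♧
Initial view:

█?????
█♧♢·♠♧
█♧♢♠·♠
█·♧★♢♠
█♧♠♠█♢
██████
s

█♧♢·♠♧
█♧♢♠·♠
█·♧♧♢♠
█♧♠★█♢
██████
██████

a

██♧♢·♠
██♧♢♠·
██·♧♧♢
██♧★♠█
██████
██████

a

███♧♢·
███♧♢♠
███·♧♧
███★♠♠
██████
██████

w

███???
███♧♢·
███♧♢♠
███★♧♧
███♧♠♠
██████

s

███♧♢·
███♧♢♠
███·♧♧
███★♠♠
██████
██████

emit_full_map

♧♢·♠♧
♧♢♠·♠
·♧♧♢♠
★♠♠█♢

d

██♧♢·♠
██♧♢♠·
██·♧♧♢
██♧★♠█
██████
██████

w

██????
██♧♢·♠
██♧♢♠·
██·★♧♢
██♧♠♠█
██████


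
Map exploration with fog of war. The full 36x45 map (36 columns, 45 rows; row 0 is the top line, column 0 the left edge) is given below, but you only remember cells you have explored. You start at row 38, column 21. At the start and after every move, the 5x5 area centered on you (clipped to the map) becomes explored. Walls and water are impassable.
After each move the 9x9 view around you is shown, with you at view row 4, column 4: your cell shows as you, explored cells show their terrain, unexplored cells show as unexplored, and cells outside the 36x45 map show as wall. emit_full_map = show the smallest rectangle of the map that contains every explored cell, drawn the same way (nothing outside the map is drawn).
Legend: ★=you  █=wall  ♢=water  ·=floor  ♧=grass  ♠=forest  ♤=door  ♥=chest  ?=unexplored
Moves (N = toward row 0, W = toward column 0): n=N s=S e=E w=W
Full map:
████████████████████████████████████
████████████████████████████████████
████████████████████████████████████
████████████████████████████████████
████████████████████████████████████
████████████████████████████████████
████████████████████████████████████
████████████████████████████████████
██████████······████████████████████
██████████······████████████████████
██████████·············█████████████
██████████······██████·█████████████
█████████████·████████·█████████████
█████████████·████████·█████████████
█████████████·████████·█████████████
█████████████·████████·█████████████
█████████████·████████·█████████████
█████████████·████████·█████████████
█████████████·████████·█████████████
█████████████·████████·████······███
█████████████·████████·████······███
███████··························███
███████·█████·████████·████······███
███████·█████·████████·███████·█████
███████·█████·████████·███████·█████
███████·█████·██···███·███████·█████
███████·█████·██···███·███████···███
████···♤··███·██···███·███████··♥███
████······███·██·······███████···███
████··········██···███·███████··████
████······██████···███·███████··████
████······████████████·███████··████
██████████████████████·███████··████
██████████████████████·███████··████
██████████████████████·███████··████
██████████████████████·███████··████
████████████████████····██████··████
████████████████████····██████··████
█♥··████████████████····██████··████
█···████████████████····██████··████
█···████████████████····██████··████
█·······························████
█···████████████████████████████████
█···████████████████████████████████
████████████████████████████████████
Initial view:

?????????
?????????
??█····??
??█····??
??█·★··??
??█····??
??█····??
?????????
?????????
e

?????????
?????????
?█····█??
?█····█??
?█··★·█??
?█····█??
?█····█??
?????????
?????????

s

?????????
?█····█??
?█····█??
?█····█??
?█··★·█??
?█····█??
??·····??
?????????
?????????

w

?????????
??█····█?
??█····█?
??█····█?
??█·★··█?
??█····█?
??······?
?????????
?????????

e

?????????
?█····█??
?█····█??
?█····█??
?█··★·█??
?█····█??
?······??
?????????
?????????

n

?????????
?????????
?█····█??
?█····█??
?█··★·█??
?█····█??
?█····█??
?······??
?????????

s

?????????
?█····█??
?█····█??
?█····█??
?█··★·█??
?█····█??
?······??
?????????
?????????

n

?????????
?????????
?█····█??
?█····█??
?█··★·█??
?█····█??
?█····█??
?······??
?????????

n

?????????
?????????
??██·██??
?█····█??
?█··★·█??
?█····█??
?█····█??
?█····█??
?······??

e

?????????
?????????
?██·███??
█····██??
█···★██??
█····██??
█····██??
█····█???
······???

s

?????????
?██·███??
█····██??
█····██??
█···★██??
█····██??
█····██??
······???
?????????

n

?????????
?????????
?██·███??
█····██??
█···★██??
█····██??
█····██??
█····██??
······???

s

?????????
?██·███??
█····██??
█····██??
█···★██??
█····██??
█····██??
······???
?????????

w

?????????
??██·███?
?█····██?
?█····██?
?█··★·██?
?█····██?
?█····██?
?······??
?????????

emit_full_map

?██·███
█····██
█····██
█··★·██
█····██
█····██
······?

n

?????????
?????????
??██·███?
?█····██?
?█··★·██?
?█····██?
?█····██?
?█····██?
?······??

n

?????????
?????????
??██·██??
??██·███?
?█··★·██?
?█····██?
?█····██?
?█····██?
?█····██?

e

?????????
?????????
?██·███??
?██·███??
█···★██??
█····██??
█····██??
█····██??
█····██??

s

?????????
?██·███??
?██·███??
█····██??
█···★██??
█····██??
█····██??
█····██??
······???

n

?????????
?????????
?██·███??
?██·███??
█···★██??
█····██??
█····██??
█····██??
█····██??

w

?????????
?????????
??██·███?
??██·███?
?█··★·██?
?█····██?
?█····██?
?█····██?
?█····██?


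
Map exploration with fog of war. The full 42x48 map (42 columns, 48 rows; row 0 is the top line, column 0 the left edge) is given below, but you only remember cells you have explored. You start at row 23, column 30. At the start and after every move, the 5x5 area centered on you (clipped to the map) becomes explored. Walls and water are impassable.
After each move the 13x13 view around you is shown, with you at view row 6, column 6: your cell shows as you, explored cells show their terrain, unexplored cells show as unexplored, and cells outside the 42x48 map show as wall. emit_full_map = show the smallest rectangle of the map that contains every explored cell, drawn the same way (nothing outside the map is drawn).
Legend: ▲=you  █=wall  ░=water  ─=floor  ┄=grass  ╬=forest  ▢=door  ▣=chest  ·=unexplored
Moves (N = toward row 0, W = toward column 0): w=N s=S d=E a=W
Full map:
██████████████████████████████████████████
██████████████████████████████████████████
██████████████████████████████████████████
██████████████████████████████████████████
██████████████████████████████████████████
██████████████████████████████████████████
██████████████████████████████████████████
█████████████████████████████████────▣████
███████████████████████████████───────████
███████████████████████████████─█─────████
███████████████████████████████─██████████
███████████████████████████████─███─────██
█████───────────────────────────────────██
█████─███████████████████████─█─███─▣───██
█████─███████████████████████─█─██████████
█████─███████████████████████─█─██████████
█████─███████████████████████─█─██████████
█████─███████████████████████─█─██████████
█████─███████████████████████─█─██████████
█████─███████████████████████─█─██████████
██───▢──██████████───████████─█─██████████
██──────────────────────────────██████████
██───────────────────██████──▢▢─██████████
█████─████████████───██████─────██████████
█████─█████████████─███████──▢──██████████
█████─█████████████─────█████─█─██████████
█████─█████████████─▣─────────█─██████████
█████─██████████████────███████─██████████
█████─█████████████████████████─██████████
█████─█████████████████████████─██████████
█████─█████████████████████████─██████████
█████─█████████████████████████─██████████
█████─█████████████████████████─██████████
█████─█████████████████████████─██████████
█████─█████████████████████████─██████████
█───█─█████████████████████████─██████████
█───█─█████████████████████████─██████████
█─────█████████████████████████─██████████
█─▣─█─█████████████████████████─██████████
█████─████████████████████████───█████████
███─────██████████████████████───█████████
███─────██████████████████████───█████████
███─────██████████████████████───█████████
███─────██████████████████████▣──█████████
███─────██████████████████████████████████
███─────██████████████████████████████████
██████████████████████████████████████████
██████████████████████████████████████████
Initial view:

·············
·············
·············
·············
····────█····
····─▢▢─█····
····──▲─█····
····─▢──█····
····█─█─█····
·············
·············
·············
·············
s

·············
·············
·············
····────█····
····─▢▢─█····
····────█····
····─▢▲─█····
····█─█─█····
····──█─█····
·············
·············
·············
·············

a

·············
·············
·············
·····────█···
····──▢▢─█···
····─────█···
····──▲──█···
····██─█─█···
····───█─█···
·············
·············
·············
·············

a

·············
·············
·············
······────█··
····█──▢▢─█··
····█─────█··
····█─▲▢──█··
····███─█─█··
····────█─█··
·············
·············
·············
·············

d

·············
·············
·············
·····────█···
···█──▢▢─█···
···█─────█···
···█──▲──█···
···███─█─█···
···────█─█···
·············
·············
·············
·············

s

·············
·············
·····────█···
···█──▢▢─█···
···█─────█···
···█──▢──█···
···███▲█─█···
···────█─█···
····████─····
·············
·············
·············
·············

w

·············
·············
·············
·····────█···
···█──▢▢─█···
···█─────█···
···█──▲──█···
···███─█─█···
···────█─█···
····████─····
·············
·············
·············

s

·············
·············
·····────█···
···█──▢▢─█···
···█─────█···
···█──▢──█···
···███▲█─█···
···────█─█···
····████─····
·············
·············
·············
·············

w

·············
·············
·············
·····────█···
···█──▢▢─█···
···█─────█···
···█──▲──█···
···███─█─█···
···────█─█···
····████─····
·············
·············
·············

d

·············
·············
·············
····────█····
··█──▢▢─█····
··█─────█····
··█──▢▲─█····
··███─█─█····
··────█─█····
···████─·····
·············
·············
·············
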